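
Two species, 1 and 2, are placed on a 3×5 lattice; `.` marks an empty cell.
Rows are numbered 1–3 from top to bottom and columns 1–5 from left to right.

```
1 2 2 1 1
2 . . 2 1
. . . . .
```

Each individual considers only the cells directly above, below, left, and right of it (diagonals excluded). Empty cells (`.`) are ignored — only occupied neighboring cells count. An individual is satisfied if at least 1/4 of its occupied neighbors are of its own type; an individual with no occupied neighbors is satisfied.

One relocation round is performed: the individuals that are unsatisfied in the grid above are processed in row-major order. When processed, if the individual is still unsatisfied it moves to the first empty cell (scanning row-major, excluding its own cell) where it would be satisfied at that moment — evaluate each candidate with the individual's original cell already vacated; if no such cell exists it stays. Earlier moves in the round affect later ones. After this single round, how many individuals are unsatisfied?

Initially unsatisfied (in order): (1,1), (2,1), (2,4).
  (1,1) → (3,2).
  (2,1): now satisfied by earlier moves; stays.
  (2,4) → (1,1).
Resulting grid:
2 2 2 1 1
2 . . . 1
. 1 . . .
All satisfied now.

0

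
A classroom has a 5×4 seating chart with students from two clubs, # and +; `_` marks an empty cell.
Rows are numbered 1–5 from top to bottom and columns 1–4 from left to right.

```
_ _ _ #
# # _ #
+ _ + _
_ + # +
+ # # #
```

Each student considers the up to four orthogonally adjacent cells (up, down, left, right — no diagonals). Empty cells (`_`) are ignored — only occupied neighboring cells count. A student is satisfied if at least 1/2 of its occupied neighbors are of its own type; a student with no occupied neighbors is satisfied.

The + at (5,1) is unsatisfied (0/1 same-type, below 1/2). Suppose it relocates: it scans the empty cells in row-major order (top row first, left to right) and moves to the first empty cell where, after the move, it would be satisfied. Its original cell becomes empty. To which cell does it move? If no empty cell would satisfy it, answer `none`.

(3,2)

Vacating (5,1). Empty cells in order:
  (1,1): 0/1 same-type → still unsatisfied.
  (1,2): 0/1 same-type → still unsatisfied.
  (1,3): 0/1 same-type → still unsatisfied.
  (2,3): 1/3 same-type → still unsatisfied.
  (3,2): 3/4 same-type → satisfied — stop here.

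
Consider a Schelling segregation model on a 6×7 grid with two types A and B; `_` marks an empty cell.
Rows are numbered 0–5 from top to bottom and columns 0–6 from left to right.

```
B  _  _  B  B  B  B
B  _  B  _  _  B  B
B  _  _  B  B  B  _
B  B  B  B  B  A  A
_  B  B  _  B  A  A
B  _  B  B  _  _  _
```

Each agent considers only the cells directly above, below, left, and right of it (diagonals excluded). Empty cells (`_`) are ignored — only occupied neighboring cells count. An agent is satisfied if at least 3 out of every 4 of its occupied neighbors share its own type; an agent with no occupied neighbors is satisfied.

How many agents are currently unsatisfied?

4

(0,0)B 1/1 satisfied
(0,3)B 1/1 satisfied
(0,4)B 2/2 satisfied
(0,5)B 3/3 satisfied
(0,6)B 2/2 satisfied
(1,0)B 2/2 satisfied
(1,2)B 0/0 satisfied
(1,5)B 3/3 satisfied
(1,6)B 2/2 satisfied
(2,0)B 2/2 satisfied
(2,3)B 2/2 satisfied
(2,4)B 3/3 satisfied
(2,5)B 2/3 not
(3,0)B 2/2 satisfied
(3,1)B 3/3 satisfied
(3,2)B 3/3 satisfied
(3,3)B 3/3 satisfied
(3,4)B 3/4 satisfied
(3,5)A 2/4 not
(3,6)A 2/2 satisfied
(4,1)B 2/2 satisfied
(4,2)B 3/3 satisfied
(4,4)B 1/2 not
(4,5)A 2/3 not
(4,6)A 2/2 satisfied
(5,0)B 0/0 satisfied
(5,2)B 2/2 satisfied
(5,3)B 1/1 satisfied
Unsatisfied: (2,5), (3,5), (4,4), (4,5) — 4 in total.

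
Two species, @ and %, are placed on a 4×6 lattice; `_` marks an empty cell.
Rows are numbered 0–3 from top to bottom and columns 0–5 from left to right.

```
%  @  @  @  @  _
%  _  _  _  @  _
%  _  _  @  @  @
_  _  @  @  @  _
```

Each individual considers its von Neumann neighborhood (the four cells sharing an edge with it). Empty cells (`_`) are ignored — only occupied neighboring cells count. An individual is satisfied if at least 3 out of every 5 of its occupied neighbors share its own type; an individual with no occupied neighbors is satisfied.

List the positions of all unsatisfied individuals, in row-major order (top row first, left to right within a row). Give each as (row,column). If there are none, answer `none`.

Row 0: (0,0)% 1/2 ✗ · (0,1)@ 1/2 ✗ · (0,2)@ 2/2 ✓ · (0,3)@ 2/2 ✓ · (0,4)@ 2/2 ✓
Row 1: (1,0)% 2/2 ✓ · (1,4)@ 2/2 ✓
Row 2: (2,0)% 1/1 ✓ · (2,3)@ 2/2 ✓ · (2,4)@ 4/4 ✓ · (2,5)@ 1/1 ✓
Row 3: (3,2)@ 1/1 ✓ · (3,3)@ 3/3 ✓ · (3,4)@ 2/2 ✓

(0,0), (0,1)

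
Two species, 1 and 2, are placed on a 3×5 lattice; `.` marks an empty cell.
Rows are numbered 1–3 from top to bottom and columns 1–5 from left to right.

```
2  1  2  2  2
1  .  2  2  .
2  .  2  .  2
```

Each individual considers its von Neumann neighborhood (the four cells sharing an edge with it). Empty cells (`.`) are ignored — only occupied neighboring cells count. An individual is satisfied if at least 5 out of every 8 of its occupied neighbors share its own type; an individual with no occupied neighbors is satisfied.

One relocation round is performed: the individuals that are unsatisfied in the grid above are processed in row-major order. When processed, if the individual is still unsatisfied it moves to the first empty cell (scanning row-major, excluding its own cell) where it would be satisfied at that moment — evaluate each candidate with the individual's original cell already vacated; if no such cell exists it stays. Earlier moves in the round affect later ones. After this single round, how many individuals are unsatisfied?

Initially unsatisfied (in order): (1,1), (1,2), (2,1), (3,1).
  (1,1) → (2,5).
  (1,2) → (1,1).
  (2,1): no empty cell satisfies it; stays.
  (3,1) → (3,2).
Resulting grid:
1 . 2 2 2
1 . 2 2 2
. 2 2 . 2
All satisfied now.

0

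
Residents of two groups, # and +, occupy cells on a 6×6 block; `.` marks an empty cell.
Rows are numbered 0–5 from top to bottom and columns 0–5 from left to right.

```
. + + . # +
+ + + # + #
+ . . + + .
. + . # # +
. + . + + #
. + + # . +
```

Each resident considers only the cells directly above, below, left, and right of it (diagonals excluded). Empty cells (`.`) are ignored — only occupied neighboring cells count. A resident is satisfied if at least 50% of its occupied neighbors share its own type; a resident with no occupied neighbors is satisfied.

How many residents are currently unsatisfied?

14

(0,1)+ 2/2 satisfied
(0,2)+ 2/2 satisfied
(0,4)# 0/2 not
(0,5)+ 0/2 not
(1,0)+ 2/2 satisfied
(1,1)+ 3/3 satisfied
(1,2)+ 2/3 satisfied
(1,3)# 0/3 not
(1,4)+ 1/4 not
(1,5)# 0/2 not
(2,0)+ 1/1 satisfied
(2,3)+ 1/3 not
(2,4)+ 2/3 satisfied
(3,1)+ 1/1 satisfied
(3,3)# 1/3 not
(3,4)# 1/4 not
(3,5)+ 0/2 not
(4,1)+ 2/2 satisfied
(4,3)+ 1/3 not
(4,4)+ 1/3 not
(4,5)# 0/3 not
(5,1)+ 2/2 satisfied
(5,2)+ 1/2 satisfied
(5,3)# 0/2 not
(5,5)+ 0/1 not
Unsatisfied: (0,4), (0,5), (1,3), (1,4), (1,5), (2,3), (3,3), (3,4), (3,5), (4,3), (4,4), (4,5), (5,3), (5,5) — 14 in total.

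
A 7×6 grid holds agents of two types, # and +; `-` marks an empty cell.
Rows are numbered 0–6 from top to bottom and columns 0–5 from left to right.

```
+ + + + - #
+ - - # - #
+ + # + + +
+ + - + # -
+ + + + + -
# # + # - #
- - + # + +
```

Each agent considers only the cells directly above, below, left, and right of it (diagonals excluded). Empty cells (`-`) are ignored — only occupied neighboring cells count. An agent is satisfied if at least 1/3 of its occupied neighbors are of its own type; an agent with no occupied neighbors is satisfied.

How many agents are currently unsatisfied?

Row 0: (0,0)+ 2/2 ✓ · (0,1)+ 2/2 ✓ · (0,2)+ 2/2 ✓ · (0,3)+ 1/2 ✓ · (0,5)# 1/1 ✓
Row 1: (1,0)+ 2/2 ✓ · (1,3)# 0/2 ✗ · (1,5)# 1/2 ✓
Row 2: (2,0)+ 3/3 ✓ · (2,1)+ 2/3 ✓ · (2,2)# 0/2 ✗ · (2,3)+ 2/4 ✓ · (2,4)+ 2/3 ✓ · (2,5)+ 1/2 ✓
Row 3: (3,0)+ 3/3 ✓ · (3,1)+ 3/3 ✓ · (3,3)+ 2/3 ✓ · (3,4)# 0/3 ✗
Row 4: (4,0)+ 2/3 ✓ · (4,1)+ 3/4 ✓ · (4,2)+ 3/3 ✓ · (4,3)+ 3/4 ✓ · (4,4)+ 1/2 ✓
Row 5: (5,0)# 1/2 ✓ · (5,1)# 1/3 ✓ · (5,2)+ 2/4 ✓ · (5,3)# 1/3 ✓ · (5,5)# 0/1 ✗
Row 6: (6,2)+ 1/2 ✓ · (6,3)# 1/3 ✓ · (6,4)+ 1/2 ✓ · (6,5)+ 1/2 ✓
Unsatisfied: (1,3), (2,2), (3,4), (5,5) — 4 in total.

4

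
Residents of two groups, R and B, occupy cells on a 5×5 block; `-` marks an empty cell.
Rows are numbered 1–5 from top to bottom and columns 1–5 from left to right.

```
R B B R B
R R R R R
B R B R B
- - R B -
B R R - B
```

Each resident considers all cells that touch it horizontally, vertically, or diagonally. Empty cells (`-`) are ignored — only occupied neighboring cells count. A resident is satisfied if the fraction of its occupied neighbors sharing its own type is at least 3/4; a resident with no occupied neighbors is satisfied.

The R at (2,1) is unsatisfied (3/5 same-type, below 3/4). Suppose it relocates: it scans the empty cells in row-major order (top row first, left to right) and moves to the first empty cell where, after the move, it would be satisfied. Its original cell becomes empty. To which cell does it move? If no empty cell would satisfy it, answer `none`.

Vacating (2,1). Empty cells in order:
  (4,1): 2/4 same-type → still unsatisfied.
  (4,2): 4/7 same-type → still unsatisfied.
  (4,5): 1/4 same-type → still unsatisfied.
  (5,4): 2/4 same-type → still unsatisfied.

none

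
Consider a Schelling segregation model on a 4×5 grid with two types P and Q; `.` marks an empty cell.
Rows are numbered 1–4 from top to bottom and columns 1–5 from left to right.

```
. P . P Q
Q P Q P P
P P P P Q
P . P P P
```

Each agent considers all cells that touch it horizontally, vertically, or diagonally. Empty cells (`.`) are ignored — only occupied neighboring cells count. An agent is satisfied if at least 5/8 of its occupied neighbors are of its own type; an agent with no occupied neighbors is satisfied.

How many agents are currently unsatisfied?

Row 1: (1,2)P 1/3 ✗ · (1,4)P 2/4 ✗ · (1,5)Q 0/3 ✗
Row 2: (2,1)Q 0/4 ✗ · (2,2)P 4/6 ✓ · (2,3)Q 0/7 ✗ · (2,4)P 4/7 ✗ · (2,5)P 3/5 ✗
Row 3: (3,1)P 3/4 ✓ · (3,2)P 5/7 ✓ · (3,3)P 6/7 ✓ · (3,4)P 6/8 ✓ · (3,5)Q 0/5 ✗
Row 4: (4,1)P 2/2 ✓ · (4,3)P 4/4 ✓ · (4,4)P 4/5 ✓ · (4,5)P 2/3 ✓
Unsatisfied: (1,2), (1,4), (1,5), (2,1), (2,3), (2,4), (2,5), (3,5) — 8 in total.

8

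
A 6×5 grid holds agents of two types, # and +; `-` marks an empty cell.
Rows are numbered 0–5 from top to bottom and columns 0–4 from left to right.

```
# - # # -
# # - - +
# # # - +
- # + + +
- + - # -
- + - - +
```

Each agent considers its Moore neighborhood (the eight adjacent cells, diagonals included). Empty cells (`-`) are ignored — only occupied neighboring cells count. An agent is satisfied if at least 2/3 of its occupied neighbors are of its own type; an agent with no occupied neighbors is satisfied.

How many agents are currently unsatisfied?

8

Row 0: (0,0)# 2/2 ok · (0,2)# 2/2 ok · (0,3)# 1/2 unhappy
Row 1: (1,0)# 4/4 ok · (1,1)# 6/6 ok · (1,4)+ 1/2 unhappy
Row 2: (2,0)# 4/4 ok · (2,1)# 5/6 ok · (2,2)# 3/5 unhappy · (2,4)+ 3/3 ok
Row 3: (3,1)# 3/5 unhappy · (3,2)+ 2/6 unhappy · (3,3)+ 3/5 unhappy · (3,4)+ 2/3 ok
Row 4: (4,1)+ 2/3 ok · (4,3)# 0/4 unhappy
Row 5: (5,1)+ 1/1 ok · (5,4)+ 0/1 unhappy
Unsatisfied: (0,3), (1,4), (2,2), (3,1), (3,2), (3,3), (4,3), (5,4) — 8 in total.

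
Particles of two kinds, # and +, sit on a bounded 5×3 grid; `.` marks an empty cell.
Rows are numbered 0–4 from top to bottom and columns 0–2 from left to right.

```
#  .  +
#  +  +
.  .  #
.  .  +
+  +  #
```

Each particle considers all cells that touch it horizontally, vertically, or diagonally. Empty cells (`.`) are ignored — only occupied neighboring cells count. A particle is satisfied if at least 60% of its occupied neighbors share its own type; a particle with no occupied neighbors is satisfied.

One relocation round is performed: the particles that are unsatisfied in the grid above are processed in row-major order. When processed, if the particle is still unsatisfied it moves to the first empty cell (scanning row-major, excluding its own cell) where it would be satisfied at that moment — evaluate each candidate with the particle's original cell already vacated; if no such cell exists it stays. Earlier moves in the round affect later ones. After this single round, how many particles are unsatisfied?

3

Initially unsatisfied (in order): (0,0), (1,0), (1,1), (2,2), (3,2), (4,2).
  (0,0): no empty cell satisfies it; stays.
  (1,0): no empty cell satisfies it; stays.
  (1,1) → (3,0).
  (2,2): no empty cell satisfies it; stays.
  (3,2) → (3,1).
  (4,2) → (1,1).
Resulting grid:
# . +
# # +
. . #
+ + .
+ + .
Unsatisfied now: (0,2), (1,2), (2,2).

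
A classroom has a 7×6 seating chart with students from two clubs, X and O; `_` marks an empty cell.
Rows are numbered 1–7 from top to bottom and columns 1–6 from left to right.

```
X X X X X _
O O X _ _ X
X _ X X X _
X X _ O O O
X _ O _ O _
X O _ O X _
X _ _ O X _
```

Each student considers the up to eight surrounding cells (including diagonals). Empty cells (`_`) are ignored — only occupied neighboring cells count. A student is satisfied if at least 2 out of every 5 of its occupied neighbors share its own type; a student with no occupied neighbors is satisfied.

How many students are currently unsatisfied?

Row 1: (1,1)X 1/3 unhappy · (1,2)X 3/5 ok · (1,3)X 3/4 ok · (1,4)X 3/3 ok · (1,5)X 2/2 ok
Row 2: (2,1)O 1/4 unhappy · (2,2)O 1/7 unhappy · (2,3)X 5/6 ok · (2,6)X 2/2 ok
Row 3: (3,1)X 2/4 ok · (3,3)X 3/5 ok · (3,4)X 3/5 ok · (3,5)X 2/5 ok
Row 4: (4,1)X 3/3 ok · (4,2)X 4/5 ok · (4,4)O 3/6 ok · (4,5)O 3/5 ok · (4,6)O 2/3 ok
Row 5: (5,1)X 3/4 ok · (5,3)O 3/4 ok · (5,5)O 4/5 ok
Row 6: (6,1)X 2/3 ok · (6,2)O 1/4 unhappy · (6,4)O 3/5 ok · (6,5)X 1/4 unhappy
Row 7: (7,1)X 1/2 ok · (7,4)O 1/3 unhappy · (7,5)X 1/3 unhappy
Unsatisfied: (1,1), (2,1), (2,2), (6,2), (6,5), (7,4), (7,5) — 7 in total.

7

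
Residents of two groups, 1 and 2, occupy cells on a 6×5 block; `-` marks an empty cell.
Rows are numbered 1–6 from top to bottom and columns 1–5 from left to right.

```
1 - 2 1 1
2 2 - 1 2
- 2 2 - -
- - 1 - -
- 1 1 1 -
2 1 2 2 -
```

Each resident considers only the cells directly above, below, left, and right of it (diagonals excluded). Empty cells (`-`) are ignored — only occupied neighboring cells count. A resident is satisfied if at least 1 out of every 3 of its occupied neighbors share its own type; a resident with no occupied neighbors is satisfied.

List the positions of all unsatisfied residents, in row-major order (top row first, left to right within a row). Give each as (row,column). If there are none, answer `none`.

(1,1), (1,3), (2,5), (6,1)

(1,1)1 0/1 not
(1,3)2 0/1 not
(1,4)1 2/3 satisfied
(1,5)1 1/2 satisfied
(2,1)2 1/2 satisfied
(2,2)2 2/2 satisfied
(2,4)1 1/2 satisfied
(2,5)2 0/2 not
(3,2)2 2/2 satisfied
(3,3)2 1/2 satisfied
(4,3)1 1/2 satisfied
(5,2)1 2/2 satisfied
(5,3)1 3/4 satisfied
(5,4)1 1/2 satisfied
(6,1)2 0/1 not
(6,2)1 1/3 satisfied
(6,3)2 1/3 satisfied
(6,4)2 1/2 satisfied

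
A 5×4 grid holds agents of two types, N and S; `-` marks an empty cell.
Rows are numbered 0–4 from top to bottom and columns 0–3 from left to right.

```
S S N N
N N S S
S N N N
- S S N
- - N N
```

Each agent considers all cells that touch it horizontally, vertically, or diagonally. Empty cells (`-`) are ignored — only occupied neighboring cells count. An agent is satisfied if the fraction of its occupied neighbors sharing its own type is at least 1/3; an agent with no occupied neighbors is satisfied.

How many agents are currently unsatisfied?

Row 0: (0,0)S 1/3 satisfied · (0,1)S 2/5 satisfied · (0,2)N 2/5 satisfied · (0,3)N 1/3 satisfied
Row 1: (1,0)N 2/5 satisfied · (1,1)N 4/8 satisfied · (1,2)S 2/8 not · (1,3)S 1/5 not
Row 2: (2,0)S 1/4 not · (2,1)N 3/7 satisfied · (2,2)N 4/8 satisfied · (2,3)N 2/5 satisfied
Row 3: (3,1)S 2/5 satisfied · (3,2)S 1/7 not · (3,3)N 4/5 satisfied
Row 4: (4,2)N 2/4 satisfied · (4,3)N 2/3 satisfied
Unsatisfied: (1,2), (1,3), (2,0), (3,2) — 4 in total.

4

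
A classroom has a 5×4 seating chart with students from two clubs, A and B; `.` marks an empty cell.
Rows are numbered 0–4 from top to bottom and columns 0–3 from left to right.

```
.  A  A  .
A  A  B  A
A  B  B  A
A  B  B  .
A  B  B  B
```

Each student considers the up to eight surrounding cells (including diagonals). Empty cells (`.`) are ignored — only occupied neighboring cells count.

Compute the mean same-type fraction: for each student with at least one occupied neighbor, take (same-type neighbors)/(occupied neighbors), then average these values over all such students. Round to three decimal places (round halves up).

Row 0: (0,1)A 3/4 · (0,2)A 3/4
Row 1: (1,0)A 3/4 · (1,1)A 4/7 · (1,2)B 2/7 · (1,3)A 2/4
Row 2: (2,0)A 3/5 · (2,1)B 4/8 · (2,2)B 4/7 · (2,3)A 1/4
Row 3: (3,0)A 2/5 · (3,1)B 5/8 · (3,2)B 6/7
Row 4: (4,0)A 1/3 · (4,1)B 3/5 · (4,2)B 4/4 · (4,3)B 2/2
Sum over 17 students: 3/4 + 3/4 + 3/4 + 4/7 + 2/7 + 2/4 + 3/5 + 4/8 + 4/7 + 1/4 + 2/5 + 5/8 + 6/7 + 1/3 + 3/5 + 4/4 + 2/2 = 8689/840; mean = 8689/840 ÷ 17 = 8689/14280 = 0.608473… → 0.608.

0.608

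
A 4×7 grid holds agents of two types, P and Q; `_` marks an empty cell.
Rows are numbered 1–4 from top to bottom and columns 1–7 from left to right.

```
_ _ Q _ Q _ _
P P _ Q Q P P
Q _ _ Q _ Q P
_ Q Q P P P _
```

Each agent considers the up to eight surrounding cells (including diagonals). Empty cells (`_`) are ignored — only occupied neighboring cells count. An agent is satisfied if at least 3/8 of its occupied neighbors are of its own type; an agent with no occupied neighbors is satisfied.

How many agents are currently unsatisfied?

4

Row 1: (1,3)Q 1/2 ✓ · (1,5)Q 2/3 ✓
Row 2: (2,1)P 1/2 ✓ · (2,2)P 1/3 ✗ · (2,4)Q 4/4 ✓ · (2,5)Q 4/5 ✓ · (2,6)P 2/5 ✓ · (2,7)P 2/3 ✓
Row 3: (3,1)Q 1/3 ✗ · (3,4)Q 3/5 ✓ · (3,6)Q 1/6 ✗ · (3,7)P 3/4 ✓
Row 4: (4,2)Q 2/2 ✓ · (4,3)Q 2/3 ✓ · (4,4)P 1/3 ✗ · (4,5)P 2/4 ✓ · (4,6)P 2/3 ✓
Unsatisfied: (2,2), (3,1), (3,6), (4,4) — 4 in total.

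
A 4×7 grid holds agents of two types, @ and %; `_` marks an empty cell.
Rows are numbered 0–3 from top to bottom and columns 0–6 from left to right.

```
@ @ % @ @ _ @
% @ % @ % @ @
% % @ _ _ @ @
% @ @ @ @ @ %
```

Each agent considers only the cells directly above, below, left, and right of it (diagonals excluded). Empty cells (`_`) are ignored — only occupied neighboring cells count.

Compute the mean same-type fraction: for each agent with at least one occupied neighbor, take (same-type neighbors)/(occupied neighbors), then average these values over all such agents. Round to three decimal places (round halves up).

(0,0)@ 1/2
(0,1)@ 2/3
(0,2)% 1/3
(0,3)@ 2/3
(0,4)@ 1/2
(0,6)@ 1/1
(1,0)% 1/3
(1,1)@ 1/4
(1,2)% 1/4
(1,3)@ 1/3
(1,4)% 0/3
(1,5)@ 2/3
(1,6)@ 3/3
(2,0)% 3/3
(2,1)% 1/4
(2,2)@ 1/3
(2,5)@ 3/3
(2,6)@ 2/3
(3,0)% 1/2
(3,1)@ 1/3
(3,2)@ 3/3
(3,3)@ 2/2
(3,4)@ 2/2
(3,5)@ 2/3
(3,6)% 0/2
Sum over 25 agents: 1/2 + 2/3 + 1/3 + 2/3 + 1/2 + 1/1 + 1/3 + 1/4 + 1/4 + 1/3 + 0/3 + 2/3 + 3/3 + 3/3 + 1/4 + 1/3 + 3/3 + 2/3 + 1/2 + 1/3 + 3/3 + 2/2 + 2/2 + 2/3 + 0/2 = 57/4; mean = 57/4 ÷ 25 = 57/100 = 0.57 → 0.570.

0.570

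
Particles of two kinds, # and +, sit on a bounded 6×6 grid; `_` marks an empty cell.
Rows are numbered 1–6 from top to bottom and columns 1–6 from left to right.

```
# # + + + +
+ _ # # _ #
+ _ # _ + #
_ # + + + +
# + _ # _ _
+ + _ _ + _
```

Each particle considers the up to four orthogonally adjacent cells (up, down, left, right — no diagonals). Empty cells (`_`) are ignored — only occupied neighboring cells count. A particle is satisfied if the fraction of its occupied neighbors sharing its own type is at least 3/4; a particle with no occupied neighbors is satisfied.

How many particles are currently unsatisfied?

Row 1: (1,1)# 1/2 not · (1,2)# 1/2 not · (1,3)+ 1/3 not · (1,4)+ 2/3 not · (1,5)+ 2/2 satisfied · (1,6)+ 1/2 not
Row 2: (2,1)+ 1/2 not · (2,3)# 2/3 not · (2,4)# 1/2 not · (2,6)# 1/2 not
Row 3: (3,1)+ 1/1 satisfied · (3,3)# 1/2 not · (3,5)+ 1/2 not · (3,6)# 1/3 not
Row 4: (4,2)# 0/2 not · (4,3)+ 1/3 not · (4,4)+ 2/3 not · (4,5)+ 3/3 satisfied · (4,6)+ 1/2 not
Row 5: (5,1)# 0/2 not · (5,2)+ 1/3 not · (5,4)# 0/1 not
Row 6: (6,1)+ 1/2 not · (6,2)+ 2/2 satisfied · (6,5)+ 0/0 satisfied
Unsatisfied: (1,1), (1,2), (1,3), (1,4), (1,6), (2,1), (2,3), (2,4), (2,6), (3,3), (3,5), (3,6), (4,2), (4,3), (4,4), (4,6), (5,1), (5,2), (5,4), (6,1) — 20 in total.

20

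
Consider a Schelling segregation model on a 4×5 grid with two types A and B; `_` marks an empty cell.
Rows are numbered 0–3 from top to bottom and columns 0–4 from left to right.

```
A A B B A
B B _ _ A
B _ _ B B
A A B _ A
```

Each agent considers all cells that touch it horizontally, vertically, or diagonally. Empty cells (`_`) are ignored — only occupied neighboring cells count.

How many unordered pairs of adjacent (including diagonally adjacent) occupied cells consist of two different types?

Scan each occupied cell's neighbors to the right and below (and the two forward diagonals) so each pair is counted once.
Row 0: A(0,0)–A(0,1)= A(0,0)–B(1,0)≠ A(0,0)–B(1,1)≠ A(0,1)–B(0,2)≠ A(0,1)–B(1,1)≠ A(0,1)–B(1,0)≠ B(0,2)–B(0,3)= B(0,2)–B(1,1)= B(0,3)–A(0,4)≠ B(0,3)–A(1,4)≠ A(0,4)–A(1,4)=  → 7/11 unlike.
Row 1: B(1,0)–B(1,1)= B(1,0)–B(2,0)= B(1,1)–B(2,0)= A(1,4)–B(2,4)≠ A(1,4)–B(2,3)≠  → 2/5 unlike.
Row 2: B(2,0)–A(3,0)≠ B(2,0)–A(3,1)≠ B(2,3)–B(2,4)= B(2,3)–A(3,4)≠ B(2,3)–B(3,2)= B(2,4)–A(3,4)≠  → 4/6 unlike.
Row 3: A(3,0)–A(3,1)= A(3,1)–B(3,2)≠  → 1/2 unlike.
Total adjacent occupied pairs: 24; unlike-type pairs: 14.

14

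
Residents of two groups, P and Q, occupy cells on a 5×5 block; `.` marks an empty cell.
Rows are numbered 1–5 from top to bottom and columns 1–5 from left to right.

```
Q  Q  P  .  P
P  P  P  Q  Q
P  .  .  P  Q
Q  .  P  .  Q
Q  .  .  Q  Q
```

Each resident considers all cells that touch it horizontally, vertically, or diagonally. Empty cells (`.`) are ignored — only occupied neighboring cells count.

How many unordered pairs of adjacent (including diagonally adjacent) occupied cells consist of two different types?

16

Scan each occupied cell's neighbors to the right and below (and the two forward diagonals) so each pair is counted once.
Row 1: Q(1,1)–Q(1,2)= Q(1,1)–P(2,1)≠ Q(1,1)–P(2,2)≠ Q(1,2)–P(1,3)≠ Q(1,2)–P(2,2)≠ Q(1,2)–P(2,3)≠ Q(1,2)–P(2,1)≠ P(1,3)–P(2,3)= P(1,3)–Q(2,4)≠ P(1,3)–P(2,2)= P(1,5)–Q(2,5)≠ P(1,5)–Q(2,4)≠  → 9/12 unlike.
Row 2: P(2,1)–P(2,2)= P(2,1)–P(3,1)= P(2,2)–P(2,3)= P(2,2)–P(3,1)= P(2,3)–Q(2,4)≠ P(2,3)–P(3,4)= Q(2,4)–Q(2,5)= Q(2,4)–P(3,4)≠ Q(2,4)–Q(3,5)= Q(2,5)–Q(3,5)= Q(2,5)–P(3,4)≠  → 3/11 unlike.
Row 3: P(3,1)–Q(4,1)≠ P(3,4)–Q(3,5)≠ P(3,4)–Q(4,5)≠ P(3,4)–P(4,3)= Q(3,5)–Q(4,5)=  → 3/5 unlike.
Row 4: Q(4,1)–Q(5,1)= P(4,3)–Q(5,4)≠ Q(4,5)–Q(5,5)= Q(4,5)–Q(5,4)=  → 1/4 unlike.
Row 5: Q(5,4)–Q(5,5)=  → 0/1 unlike.
Total adjacent occupied pairs: 33; unlike-type pairs: 16.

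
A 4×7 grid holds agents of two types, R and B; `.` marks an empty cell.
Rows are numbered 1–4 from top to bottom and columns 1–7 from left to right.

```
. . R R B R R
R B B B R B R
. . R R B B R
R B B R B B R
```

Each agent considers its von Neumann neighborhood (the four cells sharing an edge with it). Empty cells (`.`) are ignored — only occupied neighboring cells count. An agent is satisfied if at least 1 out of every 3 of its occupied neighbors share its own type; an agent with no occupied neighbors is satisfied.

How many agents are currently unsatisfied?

6

Row 1: (1,3)R 1/2 ok · (1,4)R 1/3 ok · (1,5)B 0/3 unhappy · (1,6)R 1/3 ok · (1,7)R 2/2 ok
Row 2: (2,1)R 0/1 unhappy · (2,2)B 1/2 ok · (2,3)B 2/4 ok · (2,4)B 1/4 unhappy · (2,5)R 0/4 unhappy · (2,6)B 1/4 unhappy · (2,7)R 2/3 ok
Row 3: (3,3)R 1/3 ok · (3,4)R 2/4 ok · (3,5)B 2/4 ok · (3,6)B 3/4 ok · (3,7)R 2/3 ok
Row 4: (4,1)R 0/1 unhappy · (4,2)B 1/2 ok · (4,3)B 1/3 ok · (4,4)R 1/3 ok · (4,5)B 2/3 ok · (4,6)B 2/3 ok · (4,7)R 1/2 ok
Unsatisfied: (1,5), (2,1), (2,4), (2,5), (2,6), (4,1) — 6 in total.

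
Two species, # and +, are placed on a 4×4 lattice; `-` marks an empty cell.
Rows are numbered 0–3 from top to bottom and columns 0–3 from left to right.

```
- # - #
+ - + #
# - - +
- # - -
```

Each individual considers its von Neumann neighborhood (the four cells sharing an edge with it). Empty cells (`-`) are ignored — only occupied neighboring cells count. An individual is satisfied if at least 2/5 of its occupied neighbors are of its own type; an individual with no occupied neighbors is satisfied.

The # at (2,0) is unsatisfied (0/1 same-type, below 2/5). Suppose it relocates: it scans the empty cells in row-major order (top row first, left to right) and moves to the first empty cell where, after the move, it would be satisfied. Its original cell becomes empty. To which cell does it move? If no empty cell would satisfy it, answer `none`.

(0,0)

Vacating (2,0). Empty cells in order:
  (0,0): 1/2 same-type → satisfied — stop here.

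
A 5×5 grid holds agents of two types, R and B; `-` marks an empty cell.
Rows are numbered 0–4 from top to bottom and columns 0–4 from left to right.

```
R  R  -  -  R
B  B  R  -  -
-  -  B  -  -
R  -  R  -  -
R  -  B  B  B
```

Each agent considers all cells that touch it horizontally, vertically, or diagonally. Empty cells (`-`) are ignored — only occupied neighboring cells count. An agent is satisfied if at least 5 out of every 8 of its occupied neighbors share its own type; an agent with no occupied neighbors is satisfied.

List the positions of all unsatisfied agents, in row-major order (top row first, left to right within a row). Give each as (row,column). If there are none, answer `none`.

(0,0)R 1/3 unhappy
(0,1)R 2/4 unhappy
(0,4)R 0/0 ok
(1,0)B 1/3 unhappy
(1,1)B 2/5 unhappy
(1,2)R 1/3 unhappy
(2,2)B 1/3 unhappy
(3,0)R 1/1 ok
(3,2)R 0/3 unhappy
(4,0)R 1/1 ok
(4,2)B 1/2 unhappy
(4,3)B 2/3 ok
(4,4)B 1/1 ok

(0,0), (0,1), (1,0), (1,1), (1,2), (2,2), (3,2), (4,2)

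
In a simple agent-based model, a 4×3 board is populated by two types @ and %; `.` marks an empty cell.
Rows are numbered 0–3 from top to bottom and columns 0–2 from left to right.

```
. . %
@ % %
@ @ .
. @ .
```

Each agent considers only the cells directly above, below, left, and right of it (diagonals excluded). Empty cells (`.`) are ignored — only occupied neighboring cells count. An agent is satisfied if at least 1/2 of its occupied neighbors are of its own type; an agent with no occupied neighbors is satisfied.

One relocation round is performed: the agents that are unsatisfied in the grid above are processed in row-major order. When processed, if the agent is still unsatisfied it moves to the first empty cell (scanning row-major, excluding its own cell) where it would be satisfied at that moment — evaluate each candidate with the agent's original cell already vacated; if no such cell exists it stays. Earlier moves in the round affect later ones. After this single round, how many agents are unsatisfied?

0

Initially unsatisfied (in order): (1,1).
  (1,1) → (0,1).
Resulting grid:
. % %
@ . %
@ @ .
. @ .
All satisfied now.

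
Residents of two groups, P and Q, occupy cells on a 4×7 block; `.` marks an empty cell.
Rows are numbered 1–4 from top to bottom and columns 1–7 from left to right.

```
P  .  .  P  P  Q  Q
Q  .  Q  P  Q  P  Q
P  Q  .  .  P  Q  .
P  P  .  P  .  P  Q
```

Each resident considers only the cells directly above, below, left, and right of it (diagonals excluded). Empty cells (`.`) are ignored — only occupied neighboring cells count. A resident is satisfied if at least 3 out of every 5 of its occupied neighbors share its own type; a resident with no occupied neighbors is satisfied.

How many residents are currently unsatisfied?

Row 1: (1,1)P 0/1 ✗ · (1,4)P 2/2 ✓ · (1,5)P 1/3 ✗ · (1,6)Q 1/3 ✗ · (1,7)Q 2/2 ✓
Row 2: (2,1)Q 0/2 ✗ · (2,3)Q 0/1 ✗ · (2,4)P 1/3 ✗ · (2,5)Q 0/4 ✗ · (2,6)P 0/4 ✗ · (2,7)Q 1/2 ✗
Row 3: (3,1)P 1/3 ✗ · (3,2)Q 0/2 ✗ · (3,5)P 0/2 ✗ · (3,6)Q 0/3 ✗
Row 4: (4,1)P 2/2 ✓ · (4,2)P 1/2 ✗ · (4,4)P 0/0 ✓ · (4,6)P 0/2 ✗ · (4,7)Q 0/1 ✗
Unsatisfied: (1,1), (1,5), (1,6), (2,1), (2,3), (2,4), (2,5), (2,6), (2,7), (3,1), (3,2), (3,5), (3,6), (4,2), (4,6), (4,7) — 16 in total.

16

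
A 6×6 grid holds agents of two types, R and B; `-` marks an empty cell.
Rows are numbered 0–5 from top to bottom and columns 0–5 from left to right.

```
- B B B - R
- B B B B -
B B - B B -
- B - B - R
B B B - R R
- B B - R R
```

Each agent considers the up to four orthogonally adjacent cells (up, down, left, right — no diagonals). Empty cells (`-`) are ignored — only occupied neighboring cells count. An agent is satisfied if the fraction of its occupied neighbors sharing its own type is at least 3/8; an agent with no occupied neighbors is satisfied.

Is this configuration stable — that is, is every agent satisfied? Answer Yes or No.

(0,1)B 2/2 ✓
(0,2)B 3/3 ✓
(0,3)B 2/2 ✓
(0,5)R 0/0 ✓
(1,1)B 3/3 ✓
(1,2)B 3/3 ✓
(1,3)B 4/4 ✓
(1,4)B 2/2 ✓
(2,0)B 1/1 ✓
(2,1)B 3/3 ✓
(2,3)B 3/3 ✓
(2,4)B 2/2 ✓
(3,1)B 2/2 ✓
(3,3)B 1/1 ✓
(3,5)R 1/1 ✓
(4,0)B 1/1 ✓
(4,1)B 4/4 ✓
(4,2)B 2/2 ✓
(4,4)R 2/2 ✓
(4,5)R 3/3 ✓
(5,1)B 2/2 ✓
(5,2)B 2/2 ✓
(5,4)R 2/2 ✓
(5,5)R 2/2 ✓
All meet the threshold, so the configuration is stable.

Yes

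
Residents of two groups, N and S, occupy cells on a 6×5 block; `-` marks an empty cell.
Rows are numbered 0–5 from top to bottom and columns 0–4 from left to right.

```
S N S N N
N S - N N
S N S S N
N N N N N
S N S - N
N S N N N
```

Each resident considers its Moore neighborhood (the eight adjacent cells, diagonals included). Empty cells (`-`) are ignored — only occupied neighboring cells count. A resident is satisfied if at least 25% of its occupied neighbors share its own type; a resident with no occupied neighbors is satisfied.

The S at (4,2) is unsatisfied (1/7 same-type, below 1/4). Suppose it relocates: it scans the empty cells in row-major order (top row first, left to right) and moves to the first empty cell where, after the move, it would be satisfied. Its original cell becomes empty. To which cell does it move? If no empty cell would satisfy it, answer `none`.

Vacating (4,2). Empty cells in order:
  (1,2): 4/8 same-type → satisfied — stop here.

(1,2)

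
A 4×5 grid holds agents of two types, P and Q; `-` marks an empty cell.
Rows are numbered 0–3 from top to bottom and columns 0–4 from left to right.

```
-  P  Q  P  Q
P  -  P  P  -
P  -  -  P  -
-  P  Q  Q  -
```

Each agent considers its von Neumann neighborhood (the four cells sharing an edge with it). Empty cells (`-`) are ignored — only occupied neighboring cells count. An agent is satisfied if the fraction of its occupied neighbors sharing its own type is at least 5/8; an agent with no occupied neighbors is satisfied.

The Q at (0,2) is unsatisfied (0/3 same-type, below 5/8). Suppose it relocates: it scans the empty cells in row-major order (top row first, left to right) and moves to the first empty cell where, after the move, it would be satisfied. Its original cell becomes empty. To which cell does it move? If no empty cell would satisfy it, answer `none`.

Vacating (0,2). Empty cells in order:
  (0,0): 0/2 same-type → still unsatisfied.
  (1,1): 0/3 same-type → still unsatisfied.
  (1,4): 1/2 same-type → still unsatisfied.
  (2,1): 0/2 same-type → still unsatisfied.
  (2,2): 1/3 same-type → still unsatisfied.
  (2,4): 0/1 same-type → still unsatisfied.
  (3,0): 0/2 same-type → still unsatisfied.
  (3,4): 1/1 same-type → satisfied — stop here.

(3,4)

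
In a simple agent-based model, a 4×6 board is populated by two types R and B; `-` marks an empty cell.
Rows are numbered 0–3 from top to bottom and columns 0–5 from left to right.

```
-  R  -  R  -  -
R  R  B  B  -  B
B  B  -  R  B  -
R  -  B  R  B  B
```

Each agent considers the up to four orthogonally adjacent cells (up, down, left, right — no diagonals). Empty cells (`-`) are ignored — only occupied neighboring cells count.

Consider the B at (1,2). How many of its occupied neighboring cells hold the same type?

Occupied neighbors of (1,2): (1,1)=R, (1,3)=B.
Same type (B): 1 of 2.

1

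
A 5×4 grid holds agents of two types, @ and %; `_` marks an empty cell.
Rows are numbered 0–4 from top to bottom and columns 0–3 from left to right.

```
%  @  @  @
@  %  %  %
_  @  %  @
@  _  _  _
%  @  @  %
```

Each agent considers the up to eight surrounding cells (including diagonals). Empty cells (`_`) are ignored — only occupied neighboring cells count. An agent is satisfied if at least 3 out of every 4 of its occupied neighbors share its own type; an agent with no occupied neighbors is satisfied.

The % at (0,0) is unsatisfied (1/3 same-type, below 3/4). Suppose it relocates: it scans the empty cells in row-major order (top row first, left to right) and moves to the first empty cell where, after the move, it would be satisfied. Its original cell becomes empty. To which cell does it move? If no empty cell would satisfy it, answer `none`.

Vacating (0,0). Empty cells in order:
  (2,0): 1/4 same-type → still unsatisfied.
  (3,1): 2/6 same-type → still unsatisfied.
  (3,2): 2/6 same-type → still unsatisfied.
  (3,3): 2/4 same-type → still unsatisfied.

none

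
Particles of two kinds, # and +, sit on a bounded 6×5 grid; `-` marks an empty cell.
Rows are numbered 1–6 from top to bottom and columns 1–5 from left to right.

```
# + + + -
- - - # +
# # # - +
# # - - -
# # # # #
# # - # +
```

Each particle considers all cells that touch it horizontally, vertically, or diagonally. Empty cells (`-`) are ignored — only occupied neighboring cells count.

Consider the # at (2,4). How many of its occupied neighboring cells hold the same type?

1

Occupied neighbors of (2,4): (1,3)=+, (1,4)=+, (2,5)=+, (3,3)=#, (3,5)=+.
Same type (#): 1 of 5.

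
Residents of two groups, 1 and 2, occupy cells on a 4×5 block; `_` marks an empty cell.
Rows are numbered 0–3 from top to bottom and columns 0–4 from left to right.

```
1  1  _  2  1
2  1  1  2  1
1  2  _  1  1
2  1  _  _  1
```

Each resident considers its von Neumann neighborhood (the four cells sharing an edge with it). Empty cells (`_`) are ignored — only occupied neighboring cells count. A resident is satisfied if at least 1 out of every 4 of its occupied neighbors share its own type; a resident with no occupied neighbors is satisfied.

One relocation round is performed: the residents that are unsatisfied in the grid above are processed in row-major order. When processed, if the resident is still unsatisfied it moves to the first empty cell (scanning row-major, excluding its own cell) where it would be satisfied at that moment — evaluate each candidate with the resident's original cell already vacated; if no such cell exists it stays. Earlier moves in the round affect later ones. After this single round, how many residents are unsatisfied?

0

Initially unsatisfied (in order): (1,0), (2,0), (2,1), (3,0), (3,1).
  (1,0) → (0,2).
  (2,0) → (1,0).
  (2,1) → (2,0).
  (3,0): now satisfied by earlier moves; stays.
  (3,1) → (2,1).
Resulting grid:
1 1 2 2 1
1 1 1 2 1
2 1 _ 1 1
2 _ _ _ 1
All satisfied now.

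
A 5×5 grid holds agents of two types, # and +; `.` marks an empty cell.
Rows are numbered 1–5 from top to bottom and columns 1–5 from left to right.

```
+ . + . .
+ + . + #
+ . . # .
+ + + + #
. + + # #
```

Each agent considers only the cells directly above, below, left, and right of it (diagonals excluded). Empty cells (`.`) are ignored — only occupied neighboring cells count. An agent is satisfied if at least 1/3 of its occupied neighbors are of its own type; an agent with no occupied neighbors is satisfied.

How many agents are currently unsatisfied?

4

Row 1: (1,1)+ 1/1 satisfied · (1,3)+ 0/0 satisfied
Row 2: (2,1)+ 3/3 satisfied · (2,2)+ 1/1 satisfied · (2,4)+ 0/2 not · (2,5)# 0/1 not
Row 3: (3,1)+ 2/2 satisfied · (3,4)# 0/2 not
Row 4: (4,1)+ 2/2 satisfied · (4,2)+ 3/3 satisfied · (4,3)+ 3/3 satisfied · (4,4)+ 1/4 not · (4,5)# 1/2 satisfied
Row 5: (5,2)+ 2/2 satisfied · (5,3)+ 2/3 satisfied · (5,4)# 1/3 satisfied · (5,5)# 2/2 satisfied
Unsatisfied: (2,4), (2,5), (3,4), (4,4) — 4 in total.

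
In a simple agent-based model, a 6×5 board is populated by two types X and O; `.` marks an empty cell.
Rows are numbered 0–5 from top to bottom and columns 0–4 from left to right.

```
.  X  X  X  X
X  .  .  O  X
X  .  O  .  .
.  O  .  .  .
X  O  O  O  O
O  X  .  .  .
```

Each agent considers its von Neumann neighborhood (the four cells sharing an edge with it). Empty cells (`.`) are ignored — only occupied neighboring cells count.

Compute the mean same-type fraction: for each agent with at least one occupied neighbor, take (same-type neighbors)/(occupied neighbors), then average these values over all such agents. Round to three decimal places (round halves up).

0.667

(0,1)X 1/1
(0,2)X 2/2
(0,3)X 2/3
(0,4)X 2/2
(1,0)X 1/1
(1,3)O 0/2
(1,4)X 1/2
(2,0)X 1/1
(2,2)O — no occupied neighbors
(3,1)O 1/1
(4,0)X 0/2
(4,1)O 2/4
(4,2)O 2/2
(4,3)O 2/2
(4,4)O 1/1
(5,0)O 0/2
(5,1)X 0/2
Sum over 16 agents: 1/1 + 2/2 + 2/3 + 2/2 + 1/1 + 0/2 + 1/2 + 1/1 + 1/1 + 0/2 + 2/4 + 2/2 + 2/2 + 1/1 + 0/2 + 0/2 = 32/3; mean = 32/3 ÷ 16 = 2/3 = 0.666666… → 0.667.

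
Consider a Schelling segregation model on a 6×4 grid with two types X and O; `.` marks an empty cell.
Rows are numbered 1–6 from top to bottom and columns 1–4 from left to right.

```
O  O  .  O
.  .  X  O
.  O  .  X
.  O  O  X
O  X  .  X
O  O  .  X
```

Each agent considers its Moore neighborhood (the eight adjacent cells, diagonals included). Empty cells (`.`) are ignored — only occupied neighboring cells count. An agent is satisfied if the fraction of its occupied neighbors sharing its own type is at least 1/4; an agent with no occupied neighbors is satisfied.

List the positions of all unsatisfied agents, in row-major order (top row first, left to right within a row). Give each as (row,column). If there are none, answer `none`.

(2,3), (5,2)

(1,1)O 1/1 satisfied
(1,2)O 1/2 satisfied
(1,4)O 1/2 satisfied
(2,3)X 1/5 not
(2,4)O 1/3 satisfied
(3,2)O 2/3 satisfied
(3,4)X 2/4 satisfied
(4,2)O 3/4 satisfied
(4,3)O 2/6 satisfied
(4,4)X 2/3 satisfied
(5,1)O 3/4 satisfied
(5,2)X 0/5 not
(5,4)X 2/3 satisfied
(6,1)O 2/3 satisfied
(6,2)O 2/3 satisfied
(6,4)X 1/1 satisfied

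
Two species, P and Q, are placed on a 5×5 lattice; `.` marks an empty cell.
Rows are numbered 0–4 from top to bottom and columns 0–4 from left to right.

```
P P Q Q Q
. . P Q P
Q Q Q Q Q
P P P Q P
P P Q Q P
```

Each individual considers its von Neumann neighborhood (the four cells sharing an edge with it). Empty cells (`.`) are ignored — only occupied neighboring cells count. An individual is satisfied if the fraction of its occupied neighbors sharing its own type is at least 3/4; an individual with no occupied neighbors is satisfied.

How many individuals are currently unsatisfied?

Row 0: (0,0)P 1/1 satisfied · (0,1)P 1/2 not · (0,2)Q 1/3 not · (0,3)Q 3/3 satisfied · (0,4)Q 1/2 not
Row 1: (1,2)P 0/3 not · (1,3)Q 2/4 not · (1,4)P 0/3 not
Row 2: (2,0)Q 1/2 not · (2,1)Q 2/3 not · (2,2)Q 2/4 not · (2,3)Q 4/4 satisfied · (2,4)Q 1/3 not
Row 3: (3,0)P 2/3 not · (3,1)P 3/4 satisfied · (3,2)P 1/4 not · (3,3)Q 2/4 not · (3,4)P 1/3 not
Row 4: (4,0)P 2/2 satisfied · (4,1)P 2/3 not · (4,2)Q 1/3 not · (4,3)Q 2/3 not · (4,4)P 1/2 not
Unsatisfied: (0,1), (0,2), (0,4), (1,2), (1,3), (1,4), (2,0), (2,1), (2,2), (2,4), (3,0), (3,2), (3,3), (3,4), (4,1), (4,2), (4,3), (4,4) — 18 in total.

18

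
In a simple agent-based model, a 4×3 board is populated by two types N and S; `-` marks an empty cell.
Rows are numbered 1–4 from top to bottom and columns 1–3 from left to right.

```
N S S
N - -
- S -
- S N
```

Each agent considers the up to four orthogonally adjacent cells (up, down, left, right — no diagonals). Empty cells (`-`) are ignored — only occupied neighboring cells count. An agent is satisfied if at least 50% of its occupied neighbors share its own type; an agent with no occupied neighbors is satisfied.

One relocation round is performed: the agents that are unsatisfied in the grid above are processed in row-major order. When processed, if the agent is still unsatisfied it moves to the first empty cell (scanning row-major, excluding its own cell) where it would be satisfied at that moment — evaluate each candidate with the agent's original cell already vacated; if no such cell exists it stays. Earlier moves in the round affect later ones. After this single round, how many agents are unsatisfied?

Initially unsatisfied (in order): (4,3).
  (4,3) → (3,1).
Resulting grid:
N S S
N - -
N S -
- S -
All satisfied now.

0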